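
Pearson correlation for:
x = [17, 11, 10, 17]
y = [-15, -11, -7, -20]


n=4, Σx=55, Σy=-53, Σxy=-786, Σx²=799, Σy²=795
r = (4×(-786) - 55×(-53))/√((4×799 - 55²)(4×795 - (-53)²))
= -229/√(171×371) = -229/√63441 ≈ -229/251.8750 ≈ -0.9092

r ≈ -0.9092


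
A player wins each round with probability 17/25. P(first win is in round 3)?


Geometric: P(X=3) = (1-p)^(k-1)×p = (8/25)^2×17/25 = 1088/15625

P(X=3) = 1088/15625 ≈ 6.96%


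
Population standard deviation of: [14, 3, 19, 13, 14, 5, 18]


Mean = 86/7
  (14-86/7)²=144/49
  (3-86/7)²=4225/49
  (19-86/7)²=2209/49
  (13-86/7)²=25/49
  (14-86/7)²=144/49
  (5-86/7)²=2601/49
  (18-86/7)²=1600/49
Σ(x-μ)² = 1564/7
σ² = (1564/7)/7 = 1564/49

σ = √(1564/49) ≈ 5.6496


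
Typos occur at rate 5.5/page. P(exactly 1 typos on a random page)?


Poisson(λ=5.5): P(X=1) = e^(-λ)×λ^k/k!
= e^(-5.5) × 5.5^1 / 1!
≈ 0.004086771438 × 5.5 / 1 ≈ 0.022477

P(X=1) ≈ 0.022477 ≈ 2.25%


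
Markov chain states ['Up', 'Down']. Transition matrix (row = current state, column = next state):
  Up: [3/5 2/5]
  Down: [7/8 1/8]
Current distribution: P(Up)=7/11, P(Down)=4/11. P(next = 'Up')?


P(next=Up) = Σᵢ P(now=i)×P(i→Up)
= 7/11×3/5 + 4/11×7/8
= 21/55 + 7/22 = 7/10

P = 7/10 ≈ 0.7000


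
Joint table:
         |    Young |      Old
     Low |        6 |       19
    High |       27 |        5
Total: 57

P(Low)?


P(Low) = (6+19)/57 = 25/57

P(Low) = 25/57 ≈ 43.86%


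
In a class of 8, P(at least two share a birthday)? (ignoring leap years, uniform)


P(all different) = Π(365-i)/365 for i=0..7
= 0.925665
P(match) = 1 - 0.925665 = 0.074335

P ≈ 0.0743 ≈ 7.43%


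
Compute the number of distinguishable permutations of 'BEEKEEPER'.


Letters: 9, freq: {'B': 1, 'E': 5, 'K': 1, 'P': 1, 'R': 1}
9!/(1!×5!×1!×1!×1!) = 362880/120 = 3024

3024


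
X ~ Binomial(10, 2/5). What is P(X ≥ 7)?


P(X ≥ 7) = Σ P(X=i) for i=7..10
P(X=7) = 82944/1953125
P(X=8) = 20736/1953125
P(X=9) = 3072/1953125
P(X=10) = 1024/9765625
Sum = 534784/9765625

P(X ≥ 7) = 534784/9765625 ≈ 5.48%


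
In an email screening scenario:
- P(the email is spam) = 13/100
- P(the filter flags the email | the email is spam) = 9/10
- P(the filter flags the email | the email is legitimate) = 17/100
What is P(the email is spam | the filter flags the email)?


Using Bayes' theorem:
P(A|B) = P(B|A)·P(A) / P(B)

P(the filter flags the email) = 9/10 × 13/100 + 17/100 × 87/100
= 117/1000 + 1479/10000 = 2649/10000

P(the email is spam|the filter flags the email) = (117/1000) / (2649/10000) = 390/883

P(the email is spam|the filter flags the email) = 390/883 ≈ 44.17%


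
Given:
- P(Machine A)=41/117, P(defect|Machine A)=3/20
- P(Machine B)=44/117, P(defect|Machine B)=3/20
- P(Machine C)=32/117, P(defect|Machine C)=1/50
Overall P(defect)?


P(B) = Σ P(B|Aᵢ)×P(Aᵢ)
  3/20×41/117 = 41/780
  3/20×44/117 = 11/195
  1/50×32/117 = 16/2925
Sum = 103/900

P(defect) = 103/900 ≈ 11.44%


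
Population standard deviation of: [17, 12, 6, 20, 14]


Mean = 69/5
  (17-69/5)²=256/25
  (12-69/5)²=81/25
  (6-69/5)²=1521/25
  (20-69/5)²=961/25
  (14-69/5)²=1/25
Σ(x-μ)² = 564/5
σ² = (564/5)/5 = 564/25

σ = √(564/25) ≈ 4.7497


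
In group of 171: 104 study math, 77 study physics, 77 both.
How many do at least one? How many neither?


|A∪B| = 104+77-77 = 104
Neither = 171-104 = 67

At least one: 104; Neither: 67


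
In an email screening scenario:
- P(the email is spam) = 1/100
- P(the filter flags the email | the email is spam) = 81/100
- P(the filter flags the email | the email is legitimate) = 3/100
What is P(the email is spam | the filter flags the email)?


Using Bayes' theorem:
P(A|B) = P(B|A)·P(A) / P(B)

P(the filter flags the email) = 81/100 × 1/100 + 3/100 × 99/100
= 81/10000 + 297/10000 = 189/5000

P(the email is spam|the filter flags the email) = (81/10000) / (189/5000) = 3/14

P(the email is spam|the filter flags the email) = 3/14 ≈ 21.43%


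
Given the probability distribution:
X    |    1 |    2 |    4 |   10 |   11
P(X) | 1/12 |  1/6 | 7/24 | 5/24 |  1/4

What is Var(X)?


E[X] = 77/12
E[X²] = 113/2
Var(X) = E[X²] - (E[X])² = 113/2 - 5929/144 = 2207/144

Var(X) = 2207/144 ≈ 15.3264


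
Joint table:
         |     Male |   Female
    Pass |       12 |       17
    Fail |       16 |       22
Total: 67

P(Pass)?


P(Pass) = (12+17)/67 = 29/67

P(Pass) = 29/67 ≈ 43.28%


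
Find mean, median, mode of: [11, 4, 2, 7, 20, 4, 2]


Sorted: [2, 2, 4, 4, 7, 11, 20]
Mean = 50/7
Median = 4
Freq: {11: 1, 4: 2, 2: 2, 7: 1, 20: 1}
Mode: [2, 4]

Mean=50/7, Median=4, Mode=[2, 4]


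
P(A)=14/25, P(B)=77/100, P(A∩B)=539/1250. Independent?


P(A)×P(B) = 539/1250
P(A∩B) = 539/1250
Equal ✓ → Independent

Yes, independent


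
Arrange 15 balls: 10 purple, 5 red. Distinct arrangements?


15!/(10!×5!) = 3003

3003


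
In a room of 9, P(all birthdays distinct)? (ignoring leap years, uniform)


P(all different) = Π(365-i)/365 for i=0..8
= (365/365)×(364/365)×...×(357/365)
= 0.905376

P ≈ 0.9054 ≈ 90.54%


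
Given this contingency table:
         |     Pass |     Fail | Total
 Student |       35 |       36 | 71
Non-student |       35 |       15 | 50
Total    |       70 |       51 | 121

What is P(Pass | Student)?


P(Pass | Student) = 35/(35+36) = 35/71

P(Pass|Student) = 35/71 ≈ 49.30%


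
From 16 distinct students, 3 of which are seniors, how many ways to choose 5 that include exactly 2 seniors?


Choose 2 of the 3 seniors and 3 of the other 13 students:
C(3,2)×C(13,3) = 3×286 = 858

858


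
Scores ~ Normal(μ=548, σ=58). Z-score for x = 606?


z = (x - μ)/σ = (606 - 548)/58 = 1.0

z = 1.0


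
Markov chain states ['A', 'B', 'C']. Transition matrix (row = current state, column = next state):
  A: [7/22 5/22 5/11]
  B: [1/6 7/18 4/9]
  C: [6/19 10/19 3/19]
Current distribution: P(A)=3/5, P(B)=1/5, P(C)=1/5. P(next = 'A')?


P(next=A) = Σᵢ P(now=i)×P(i→A)
= 3/5×7/22 + 1/5×1/6 + 1/5×6/19
= 21/110 + 1/30 + 6/95 = 901/3135

P = 901/3135 ≈ 0.2874


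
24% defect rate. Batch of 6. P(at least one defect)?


P(all good) = (19/25)^6 = 47045881/244140625
P(≥1 defect) = 197094744/244140625

P = 197094744/244140625 ≈ 80.73%


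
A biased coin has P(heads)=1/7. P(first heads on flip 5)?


Geometric: P(X=5) = (1-p)^(k-1)×p = (6/7)^4×1/7 = 1296/16807

P(X=5) = 1296/16807 ≈ 7.71%


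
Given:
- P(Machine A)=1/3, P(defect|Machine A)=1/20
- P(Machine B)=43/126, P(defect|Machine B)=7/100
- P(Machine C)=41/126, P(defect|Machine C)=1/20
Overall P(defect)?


P(B) = Σ P(B|Aᵢ)×P(Aᵢ)
  1/20×1/3 = 1/60
  7/100×43/126 = 43/1800
  1/20×41/126 = 41/2520
Sum = 179/3150

P(defect) = 179/3150 ≈ 5.68%


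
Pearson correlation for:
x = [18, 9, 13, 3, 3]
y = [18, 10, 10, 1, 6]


n=5, Σx=46, Σy=45, Σxy=565, Σx²=592, Σy²=561
r = (5×565 - 46×45)/√((5×592 - 46²)(5×561 - 45²))
= 755/√(844×780) = 755/√658320 ≈ 755/811.3692 ≈ 0.9305

r ≈ 0.9305


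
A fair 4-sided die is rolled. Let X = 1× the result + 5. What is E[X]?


E[die] = (1+4)/2 = 5/2
E[X] = 1×5/2 + 5 = 15/2

E[X] = 15/2


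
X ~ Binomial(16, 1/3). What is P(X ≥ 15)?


P(X ≥ 15) = Σ P(X=i) for i=15..16
P(X=15) = 32/43046721
P(X=16) = 1/43046721
Sum = 11/14348907

P(X ≥ 15) = 11/14348907 ≈ 0.00%


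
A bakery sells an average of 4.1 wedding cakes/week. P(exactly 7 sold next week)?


Poisson(λ=4.1): P(X=7) = e^(-λ)×λ^k/k!
= e^(-4.1) × 4.1^7 / 7!
≈ 0.0165726754 × 19475.4273881 / 5040 ≈ 0.064040

P(X=7) ≈ 0.064040 ≈ 6.40%


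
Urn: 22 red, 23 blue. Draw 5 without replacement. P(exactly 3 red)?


Hypergeometric: C(22,3)×C(23,2)/C(45,5)
= 1540×253/1221759 = 5060/15867

P(X=3) = 5060/15867 ≈ 31.89%


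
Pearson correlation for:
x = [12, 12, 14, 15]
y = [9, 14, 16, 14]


n=4, Σx=53, Σy=53, Σxy=710, Σx²=709, Σy²=729
r = (4×710 - 53×53)/√((4×709 - 53²)(4×729 - 53²))
= 31/√(27×107) = 31/√2889 ≈ 31/53.7494 ≈ 0.5768

r ≈ 0.5768


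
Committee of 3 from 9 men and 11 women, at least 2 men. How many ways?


Count by #men:
  2M,1W: C(9,2)×C(11,1)=396
  3M,0W: C(9,3)×C(11,0)=84
Total = 480

480


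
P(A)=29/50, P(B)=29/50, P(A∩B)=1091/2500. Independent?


P(A)×P(B) = 841/2500
P(A∩B) = 1091/2500
Not equal → NOT independent

No, not independent


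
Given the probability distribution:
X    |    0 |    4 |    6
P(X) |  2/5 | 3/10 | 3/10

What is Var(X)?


E[X] = 3
E[X²] = 78/5
Var(X) = E[X²] - (E[X])² = 78/5 - 9 = 33/5

Var(X) = 33/5 ≈ 6.6000


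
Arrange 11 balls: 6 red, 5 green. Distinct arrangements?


11!/(6!×5!) = 462

462


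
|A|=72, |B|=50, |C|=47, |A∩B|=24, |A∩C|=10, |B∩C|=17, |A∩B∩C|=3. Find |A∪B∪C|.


|A∪B∪C| = 72+50+47-24-10-17+3 = 121

|A∪B∪C| = 121


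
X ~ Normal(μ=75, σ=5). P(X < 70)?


z = (70-75)/5 = -1.0
P(Z < -1.0) = 0.1587

P(X < 70) ≈ 0.1587


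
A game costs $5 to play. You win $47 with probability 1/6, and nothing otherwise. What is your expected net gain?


E[gain] = (47-5)×1/6 + (-5)×5/6
= 7 - 25/6 = 17/6

Expected net gain = $17/6 ≈ $2.83


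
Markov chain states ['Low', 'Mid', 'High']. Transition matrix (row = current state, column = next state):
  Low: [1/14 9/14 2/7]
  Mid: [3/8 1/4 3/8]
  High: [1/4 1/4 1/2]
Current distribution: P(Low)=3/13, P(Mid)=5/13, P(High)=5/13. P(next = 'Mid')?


P(next=Mid) = Σᵢ P(now=i)×P(i→Mid)
= 3/13×9/14 + 5/13×1/4 + 5/13×1/4
= 27/182 + 5/52 + 5/52 = 31/91

P = 31/91 ≈ 0.3407


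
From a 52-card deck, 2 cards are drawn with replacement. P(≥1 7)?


P(not a 7) = 48/52 = 12/13
P(none in 2 draws) = (12/13)^2 = 144/169
P(≥1 7) = 1 - 144/169 = 25/169

P = 25/169 ≈ 14.79%


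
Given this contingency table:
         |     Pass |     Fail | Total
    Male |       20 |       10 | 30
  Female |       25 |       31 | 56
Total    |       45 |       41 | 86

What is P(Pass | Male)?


P(Pass | Male) = 20/(20+10) = 20/30 = 2/3

P(Pass|Male) = 2/3 ≈ 66.67%


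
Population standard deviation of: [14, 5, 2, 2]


Mean = 23/4
  (14-23/4)²=1089/16
  (5-23/4)²=9/16
  (2-23/4)²=225/16
  (2-23/4)²=225/16
Σ(x-μ)² = 387/4
σ² = (387/4)/4 = 387/16

σ = √(387/16) ≈ 4.9181


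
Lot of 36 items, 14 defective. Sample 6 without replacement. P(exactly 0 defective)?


Hypergeometric: C(14,0)×C(22,6)/C(36,6)
= 1×74613/1947792 = 19/496

P(X=0) = 19/496 ≈ 3.83%


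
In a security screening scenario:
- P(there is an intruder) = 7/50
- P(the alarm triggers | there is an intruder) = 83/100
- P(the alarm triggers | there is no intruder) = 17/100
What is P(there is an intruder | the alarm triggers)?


Using Bayes' theorem:
P(A|B) = P(B|A)·P(A) / P(B)

P(the alarm triggers) = 83/100 × 7/50 + 17/100 × 43/50
= 581/5000 + 731/5000 = 164/625

P(there is an intruder|the alarm triggers) = (581/5000) / (164/625) = 581/1312

P(there is an intruder|the alarm triggers) = 581/1312 ≈ 44.28%


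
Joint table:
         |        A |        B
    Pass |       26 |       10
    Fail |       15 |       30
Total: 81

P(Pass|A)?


P(Pass|A) = 26/(26+15) = 26/41

P = 26/41 ≈ 63.41%


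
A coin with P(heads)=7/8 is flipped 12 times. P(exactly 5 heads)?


Binomial: P(X=5) = C(12,5)×p^5×(1-p)^7
= 792 × 16807/32768 × 1/2097152 = 1663893/8589934592

P(X=5) = 1663893/8589934592 ≈ 0.02%


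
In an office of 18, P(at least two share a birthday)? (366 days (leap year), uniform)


P(all different) = Π(366-i)/366 for i=0..17
= 0.653862
P(match) = 1 - 0.653862 = 0.346138

P ≈ 0.3461 ≈ 34.61%


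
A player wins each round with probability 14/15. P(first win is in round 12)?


Geometric: P(X=12) = (1-p)^(k-1)×p = (1/15)^11×14/15 = 14/129746337890625

P(X=12) = 14/129746337890625 ≈ 0.00%


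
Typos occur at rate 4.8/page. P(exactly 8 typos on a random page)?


Poisson(λ=4.8): P(X=8) = e^(-λ)×λ^k/k!
= e^(-4.8) × 4.8^8 / 8!
≈ 0.008229747049 × 281792.804291 / 40320 ≈ 0.057517

P(X=8) ≈ 0.057517 ≈ 5.75%


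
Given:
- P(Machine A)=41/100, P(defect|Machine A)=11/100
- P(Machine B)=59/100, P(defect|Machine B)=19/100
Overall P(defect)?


P(B) = Σ P(B|Aᵢ)×P(Aᵢ)
  11/100×41/100 = 451/10000
  19/100×59/100 = 1121/10000
Sum = 393/2500

P(defect) = 393/2500 ≈ 15.72%


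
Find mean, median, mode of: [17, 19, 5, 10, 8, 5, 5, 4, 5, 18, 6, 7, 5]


Sorted: [4, 5, 5, 5, 5, 5, 6, 7, 8, 10, 17, 18, 19]
Mean = 114/13
Median = 6
Freq: {17: 1, 19: 1, 5: 5, 10: 1, 8: 1, 4: 1, 18: 1, 6: 1, 7: 1}
Mode: [5]

Mean=114/13, Median=6, Mode=5


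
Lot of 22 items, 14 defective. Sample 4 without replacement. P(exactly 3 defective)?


Hypergeometric: C(14,3)×C(8,1)/C(22,4)
= 364×8/7315 = 416/1045

P(X=3) = 416/1045 ≈ 39.81%


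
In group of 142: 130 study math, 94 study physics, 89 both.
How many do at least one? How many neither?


|A∪B| = 130+94-89 = 135
Neither = 142-135 = 7

At least one: 135; Neither: 7


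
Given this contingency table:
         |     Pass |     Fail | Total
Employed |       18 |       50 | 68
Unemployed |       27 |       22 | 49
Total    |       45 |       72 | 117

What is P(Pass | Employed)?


P(Pass | Employed) = 18/(18+50) = 18/68 = 9/34

P(Pass|Employed) = 9/34 ≈ 26.47%


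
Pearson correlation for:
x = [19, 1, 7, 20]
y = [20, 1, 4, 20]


n=4, Σx=47, Σy=45, Σxy=809, Σx²=811, Σy²=817
r = (4×809 - 47×45)/√((4×811 - 47²)(4×817 - 45²))
= 1121/√(1035×1243) = 1121/√1286505 ≈ 1121/1134.2420 ≈ 0.9883

r ≈ 0.9883


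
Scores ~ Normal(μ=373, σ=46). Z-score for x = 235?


z = (x - μ)/σ = (235 - 373)/46 = -3.0

z = -3.0


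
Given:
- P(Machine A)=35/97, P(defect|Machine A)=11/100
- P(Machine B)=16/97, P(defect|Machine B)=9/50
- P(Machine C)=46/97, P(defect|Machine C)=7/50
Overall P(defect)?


P(B) = Σ P(B|Aᵢ)×P(Aᵢ)
  11/100×35/97 = 77/1940
  9/50×16/97 = 72/2425
  7/50×46/97 = 161/2425
Sum = 1317/9700

P(defect) = 1317/9700 ≈ 13.58%


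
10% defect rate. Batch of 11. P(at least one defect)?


P(all good) = (9/10)^11 = 31381059609/100000000000
P(≥1 defect) = 68618940391/100000000000

P = 68618940391/100000000000 ≈ 68.62%


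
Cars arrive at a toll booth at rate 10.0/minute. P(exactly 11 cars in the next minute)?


Poisson(λ=10.0): P(X=11) = e^(-λ)×λ^k/k!
= e^(-10.0) × 10.0^11 / 11!
≈ 4.539992976e-05 × 100000000000 / 39916800 ≈ 0.113736

P(X=11) ≈ 0.113736 ≈ 11.37%


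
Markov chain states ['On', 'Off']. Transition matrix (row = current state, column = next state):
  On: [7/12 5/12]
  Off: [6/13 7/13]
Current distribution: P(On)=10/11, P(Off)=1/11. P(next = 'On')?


P(next=On) = Σᵢ P(now=i)×P(i→On)
= 10/11×7/12 + 1/11×6/13
= 35/66 + 6/143 = 491/858

P = 491/858 ≈ 0.5723


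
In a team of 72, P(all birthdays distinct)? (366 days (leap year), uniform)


P(all different) = Π(366-i)/366 for i=0..71
= (366/366)×(365/366)×...×(295/366)
= 0.000559

P ≈ 0.0006 ≈ 0.06%


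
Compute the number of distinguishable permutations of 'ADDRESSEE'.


Letters: 9, freq: {'A': 1, 'D': 2, 'R': 1, 'E': 3, 'S': 2}
9!/(1!×2!×1!×3!×2!) = 362880/24 = 15120

15120


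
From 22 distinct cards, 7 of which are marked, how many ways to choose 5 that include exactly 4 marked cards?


Choose 4 of the 7 marked cards and 1 of the other 15 cards:
C(7,4)×C(15,1) = 35×15 = 525

525


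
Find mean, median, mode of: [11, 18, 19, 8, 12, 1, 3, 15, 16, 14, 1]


Sorted: [1, 1, 3, 8, 11, 12, 14, 15, 16, 18, 19]
Mean = 118/11
Median = 12
Freq: {11: 1, 18: 1, 19: 1, 8: 1, 12: 1, 1: 2, 3: 1, 15: 1, 16: 1, 14: 1}
Mode: [1]

Mean=118/11, Median=12, Mode=1


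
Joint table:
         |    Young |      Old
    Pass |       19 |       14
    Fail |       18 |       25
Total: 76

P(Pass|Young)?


P(Pass|Young) = 19/(19+18) = 19/37

P = 19/37 ≈ 51.35%


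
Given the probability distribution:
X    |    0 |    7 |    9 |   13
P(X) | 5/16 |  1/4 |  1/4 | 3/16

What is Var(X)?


E[X] = 103/16
E[X²] = 1027/16
Var(X) = E[X²] - (E[X])² = 1027/16 - 10609/256 = 5823/256

Var(X) = 5823/256 ≈ 22.7461


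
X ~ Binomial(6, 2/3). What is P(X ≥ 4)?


P(X ≥ 4) = Σ P(X=i) for i=4..6
P(X=4) = 80/243
P(X=5) = 64/243
P(X=6) = 64/729
Sum = 496/729

P(X ≥ 4) = 496/729 ≈ 68.04%


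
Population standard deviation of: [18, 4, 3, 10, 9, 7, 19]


Mean = 70/7 = 10
  (18-10)²=64
  (4-10)²=36
  (3-10)²=49
  (10-10)²=0
  (9-10)²=1
  (7-10)²=9
  (19-10)²=81
Σ(x-μ)² = 240
σ² = 240/7

σ = √(240/7) ≈ 5.8554


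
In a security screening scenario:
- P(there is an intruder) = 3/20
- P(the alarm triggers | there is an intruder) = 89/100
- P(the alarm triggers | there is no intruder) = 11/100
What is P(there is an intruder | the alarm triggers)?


Using Bayes' theorem:
P(A|B) = P(B|A)·P(A) / P(B)

P(the alarm triggers) = 89/100 × 3/20 + 11/100 × 17/20
= 267/2000 + 187/2000 = 227/1000

P(there is an intruder|the alarm triggers) = (267/2000) / (227/1000) = 267/454

P(there is an intruder|the alarm triggers) = 267/454 ≈ 58.81%


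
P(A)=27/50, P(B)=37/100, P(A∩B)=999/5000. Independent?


P(A)×P(B) = 999/5000
P(A∩B) = 999/5000
Equal ✓ → Independent

Yes, independent


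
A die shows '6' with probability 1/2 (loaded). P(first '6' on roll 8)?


Geometric: P(X=8) = (1-p)^(k-1)×p = (1/2)^7×1/2 = 1/256

P(X=8) = 1/256 ≈ 0.39%


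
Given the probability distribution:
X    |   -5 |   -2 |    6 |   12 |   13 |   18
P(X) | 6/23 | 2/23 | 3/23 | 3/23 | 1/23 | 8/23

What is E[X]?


E[X] = Σ x·P(X=x)
= (-5)×(6/23) + (-2)×(2/23) + (6)×(3/23) + (12)×(3/23) + (13)×(1/23) + (18)×(8/23)
= 177/23

E[X] = 177/23


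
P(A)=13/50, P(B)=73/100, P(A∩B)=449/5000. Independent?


P(A)×P(B) = 949/5000
P(A∩B) = 449/5000
Not equal → NOT independent

No, not independent


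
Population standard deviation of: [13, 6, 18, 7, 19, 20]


Mean = 83/6
  (13-83/6)²=25/36
  (6-83/6)²=2209/36
  (18-83/6)²=625/36
  (7-83/6)²=1681/36
  (19-83/6)²=961/36
  (20-83/6)²=1369/36
Σ(x-μ)² = 1145/6
σ² = (1145/6)/6 = 1145/36

σ = √(1145/36) ≈ 5.6396


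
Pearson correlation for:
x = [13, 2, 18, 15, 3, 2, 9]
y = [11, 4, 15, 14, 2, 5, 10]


n=7, Σx=62, Σy=61, Σxy=737, Σx²=816, Σy²=687
r = (7×737 - 62×61)/√((7×816 - 62²)(7×687 - 61²))
= 1377/√(1868×1088) = 1377/√2032384 ≈ 1377/1425.6171 ≈ 0.9659

r ≈ 0.9659


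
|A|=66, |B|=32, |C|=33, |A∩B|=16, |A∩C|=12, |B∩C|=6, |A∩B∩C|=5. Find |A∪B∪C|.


|A∪B∪C| = 66+32+33-16-12-6+5 = 102

|A∪B∪C| = 102


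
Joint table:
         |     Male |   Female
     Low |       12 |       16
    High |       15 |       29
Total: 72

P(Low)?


P(Low) = (12+16)/72 = 28/72 = 7/18

P(Low) = 7/18 ≈ 38.89%


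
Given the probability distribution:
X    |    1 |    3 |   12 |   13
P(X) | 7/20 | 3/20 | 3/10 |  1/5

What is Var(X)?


E[X] = 7
E[X²] = 787/10
Var(X) = E[X²] - (E[X])² = 787/10 - 49 = 297/10

Var(X) = 297/10 ≈ 29.7000


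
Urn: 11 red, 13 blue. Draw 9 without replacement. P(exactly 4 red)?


Hypergeometric: C(11,4)×C(13,5)/C(24,9)
= 330×1287/1307504 = 19305/59432

P(X=4) = 19305/59432 ≈ 32.48%


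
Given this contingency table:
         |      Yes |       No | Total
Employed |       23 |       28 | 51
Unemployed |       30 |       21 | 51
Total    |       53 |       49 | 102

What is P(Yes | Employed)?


P(Yes | Employed) = 23/(23+28) = 23/51

P(Yes|Employed) = 23/51 ≈ 45.10%


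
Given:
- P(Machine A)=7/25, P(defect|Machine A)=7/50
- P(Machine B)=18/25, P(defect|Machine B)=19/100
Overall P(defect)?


P(B) = Σ P(B|Aᵢ)×P(Aᵢ)
  7/50×7/25 = 49/1250
  19/100×18/25 = 171/1250
Sum = 22/125

P(defect) = 22/125 ≈ 17.60%


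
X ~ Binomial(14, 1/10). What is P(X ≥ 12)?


P(X ≥ 12) = Σ P(X=i) for i=12..14
P(X=12) = 7371/100000000000000
P(X=13) = 63/50000000000000
P(X=14) = 1/100000000000000
Sum = 3749/50000000000000

P(X ≥ 12) = 3749/50000000000000 ≈ 0.00%


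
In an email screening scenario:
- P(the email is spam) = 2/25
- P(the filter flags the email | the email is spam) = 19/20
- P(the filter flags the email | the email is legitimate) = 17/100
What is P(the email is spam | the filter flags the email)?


Using Bayes' theorem:
P(A|B) = P(B|A)·P(A) / P(B)

P(the filter flags the email) = 19/20 × 2/25 + 17/100 × 23/25
= 19/250 + 391/2500 = 581/2500

P(the email is spam|the filter flags the email) = (19/250) / (581/2500) = 190/581

P(the email is spam|the filter flags the email) = 190/581 ≈ 32.70%


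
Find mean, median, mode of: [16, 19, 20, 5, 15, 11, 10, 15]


Sorted: [5, 10, 11, 15, 15, 16, 19, 20]
Mean = 111/8
Median = 15
Freq: {16: 1, 19: 1, 20: 1, 5: 1, 15: 2, 11: 1, 10: 1}
Mode: [15]

Mean=111/8, Median=15, Mode=15


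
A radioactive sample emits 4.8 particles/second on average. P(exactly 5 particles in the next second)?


Poisson(λ=4.8): P(X=5) = e^(-λ)×λ^k/k!
= e^(-4.8) × 4.8^5 / 5!
≈ 0.008229747049 × 2548.03968 / 120 ≈ 0.174748

P(X=5) ≈ 0.174748 ≈ 17.47%


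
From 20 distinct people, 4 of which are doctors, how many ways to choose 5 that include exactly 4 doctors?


Choose 4 of the 4 doctors and 1 of the other 16 people:
C(4,4)×C(16,1) = 1×16 = 16

16


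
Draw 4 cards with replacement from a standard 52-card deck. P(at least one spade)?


P(not a spade) = 39/52 = 3/4
P(none in 4 draws) = (3/4)^4 = 81/256
P(≥1 spade) = 1 - 81/256 = 175/256

P = 175/256 ≈ 68.36%


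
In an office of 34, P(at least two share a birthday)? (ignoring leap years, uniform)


P(all different) = Π(365-i)/365 for i=0..33
= 0.204683
P(match) = 1 - 0.204683 = 0.795317

P ≈ 0.7953 ≈ 79.53%


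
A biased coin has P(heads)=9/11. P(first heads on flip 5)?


Geometric: P(X=5) = (1-p)^(k-1)×p = (2/11)^4×9/11 = 144/161051

P(X=5) = 144/161051 ≈ 0.09%


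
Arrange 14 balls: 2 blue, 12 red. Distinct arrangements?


14!/(2!×12!) = 91

91


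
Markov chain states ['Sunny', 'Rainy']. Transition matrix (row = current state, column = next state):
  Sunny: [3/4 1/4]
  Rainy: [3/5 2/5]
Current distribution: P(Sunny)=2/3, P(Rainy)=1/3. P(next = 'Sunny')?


P(next=Sunny) = Σᵢ P(now=i)×P(i→Sunny)
= 2/3×3/4 + 1/3×3/5
= 1/2 + 1/5 = 7/10

P = 7/10 ≈ 0.7000


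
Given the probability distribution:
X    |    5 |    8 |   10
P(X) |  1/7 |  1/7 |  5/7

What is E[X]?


E[X] = Σ x·P(X=x)
= (5)×(1/7) + (8)×(1/7) + (10)×(5/7)
= 9

E[X] = 9


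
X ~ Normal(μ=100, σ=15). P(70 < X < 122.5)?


z₁=(70-100)/15=-2.0, z₂=(122.5-100)/15=1.5
P = Φ(1.5) - Φ(-2.0) = 0.933193 - 0.022750 = 0.910443 ≈ 0.9104

P(70 < X < 122.5) ≈ 0.9104


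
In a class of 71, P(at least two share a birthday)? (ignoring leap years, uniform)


P(all different) = Π(365-i)/365 for i=0..70
= 0.000679
P(match) = 1 - 0.000679 = 0.999321

P ≈ 0.9993 ≈ 99.93%


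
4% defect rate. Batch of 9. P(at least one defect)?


P(all good) = (24/25)^9 = 2641807540224/3814697265625
P(≥1 defect) = 1172889725401/3814697265625

P = 1172889725401/3814697265625 ≈ 30.75%


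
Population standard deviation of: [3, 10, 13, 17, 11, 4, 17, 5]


Mean = 80/8 = 10
  (3-10)²=49
  (10-10)²=0
  (13-10)²=9
  (17-10)²=49
  (11-10)²=1
  (4-10)²=36
  (17-10)²=49
  (5-10)²=25
Σ(x-μ)² = 218
σ² = 218/8 = 109/4

σ = √(109/4) ≈ 5.2202


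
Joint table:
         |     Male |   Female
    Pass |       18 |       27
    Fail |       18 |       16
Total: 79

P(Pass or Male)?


P(Pass∨Male) = P(Pass) + P(Male) - P(Pass∧Male)
= (45 + 36 - 18)/79 = 63/79

P = 63/79 ≈ 79.75%


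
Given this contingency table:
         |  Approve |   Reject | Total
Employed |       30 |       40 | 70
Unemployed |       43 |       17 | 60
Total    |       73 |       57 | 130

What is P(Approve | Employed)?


P(Approve | Employed) = 30/(30+40) = 30/70 = 3/7

P(Approve|Employed) = 3/7 ≈ 42.86%


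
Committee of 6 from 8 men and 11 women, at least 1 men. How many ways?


Count by #men:
  1M,5W: C(8,1)×C(11,5)=3696
  2M,4W: C(8,2)×C(11,4)=9240
  3M,3W: C(8,3)×C(11,3)=9240
  4M,2W: C(8,4)×C(11,2)=3850
  5M,1W: C(8,5)×C(11,1)=616
  6M,0W: C(8,6)×C(11,0)=28
Total = 26670

26670


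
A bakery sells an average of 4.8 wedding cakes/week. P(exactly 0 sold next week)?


Poisson(λ=4.8): P(X=0) = e^(-λ)×λ^k/k!
= e^(-4.8) × 4.8^0 / 0!
≈ 0.008229747049 × 1 / 1 ≈ 0.008230

P(X=0) ≈ 0.008230 ≈ 0.82%


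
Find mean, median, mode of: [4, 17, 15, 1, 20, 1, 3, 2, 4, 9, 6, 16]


Sorted: [1, 1, 2, 3, 4, 4, 6, 9, 15, 16, 17, 20]
Mean = 98/12 = 49/6
Median = 5
Freq: {4: 2, 17: 1, 15: 1, 1: 2, 20: 1, 3: 1, 2: 1, 9: 1, 6: 1, 16: 1}
Mode: [1, 4]

Mean=49/6, Median=5, Mode=[1, 4]


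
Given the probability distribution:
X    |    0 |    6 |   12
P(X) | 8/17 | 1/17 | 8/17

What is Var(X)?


E[X] = 6
E[X²] = 1188/17
Var(X) = E[X²] - (E[X])² = 1188/17 - 36 = 576/17

Var(X) = 576/17 ≈ 33.8824


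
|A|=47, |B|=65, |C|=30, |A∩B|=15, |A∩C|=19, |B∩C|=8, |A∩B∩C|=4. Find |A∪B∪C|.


|A∪B∪C| = 47+65+30-15-19-8+4 = 104

|A∪B∪C| = 104


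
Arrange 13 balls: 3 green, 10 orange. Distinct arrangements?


13!/(3!×10!) = 286

286


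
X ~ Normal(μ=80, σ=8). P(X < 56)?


z = (56-80)/8 = -3.0
P(Z < -3.0) = 0.0013

P(X < 56) ≈ 0.0013


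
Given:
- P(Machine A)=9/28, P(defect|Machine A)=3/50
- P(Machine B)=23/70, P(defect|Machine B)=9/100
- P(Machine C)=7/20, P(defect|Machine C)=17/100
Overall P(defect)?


P(B) = Σ P(B|Aᵢ)×P(Aᵢ)
  3/50×9/28 = 27/1400
  9/100×23/70 = 207/7000
  17/100×7/20 = 119/2000
Sum = 1517/14000

P(defect) = 1517/14000 ≈ 10.84%


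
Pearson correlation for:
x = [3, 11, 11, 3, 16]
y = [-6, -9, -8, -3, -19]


n=5, Σx=44, Σy=-45, Σxy=-518, Σx²=516, Σy²=551
r = (5×(-518) - 44×(-45))/√((5×516 - 44²)(5×551 - (-45)²))
= -610/√(644×730) = -610/√470120 ≈ -610/685.6530 ≈ -0.8897

r ≈ -0.8897


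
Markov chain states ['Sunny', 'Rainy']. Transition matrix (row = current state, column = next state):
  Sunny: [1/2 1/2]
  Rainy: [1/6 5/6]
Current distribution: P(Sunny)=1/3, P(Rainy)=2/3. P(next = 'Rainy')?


P(next=Rainy) = Σᵢ P(now=i)×P(i→Rainy)
= 1/3×1/2 + 2/3×5/6
= 1/6 + 5/9 = 13/18

P = 13/18 ≈ 0.7222


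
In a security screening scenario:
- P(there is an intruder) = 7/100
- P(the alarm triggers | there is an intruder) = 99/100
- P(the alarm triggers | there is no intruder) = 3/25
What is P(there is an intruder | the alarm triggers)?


Using Bayes' theorem:
P(A|B) = P(B|A)·P(A) / P(B)

P(the alarm triggers) = 99/100 × 7/100 + 3/25 × 93/100
= 693/10000 + 279/2500 = 1809/10000

P(there is an intruder|the alarm triggers) = (693/10000) / (1809/10000) = 77/201

P(there is an intruder|the alarm triggers) = 77/201 ≈ 38.31%


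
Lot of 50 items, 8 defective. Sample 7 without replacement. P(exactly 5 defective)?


Hypergeometric: C(8,5)×C(42,2)/C(50,7)
= 56×861/99884400 = 287/594550

P(X=5) = 287/594550 ≈ 0.05%


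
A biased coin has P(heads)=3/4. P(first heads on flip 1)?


Geometric: P(X=1) = (1-p)^(k-1)×p = (1/4)^0×3/4 = 3/4

P(X=1) = 3/4 ≈ 75.00%


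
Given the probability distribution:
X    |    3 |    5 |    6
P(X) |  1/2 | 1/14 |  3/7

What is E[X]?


E[X] = Σ x·P(X=x)
= (3)×(1/2) + (5)×(1/14) + (6)×(3/7)
= 31/7

E[X] = 31/7


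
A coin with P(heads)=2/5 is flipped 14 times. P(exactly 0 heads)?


Binomial: P(X=0) = C(14,0)×p^0×(1-p)^14
= 1 × 1 × 4782969/6103515625 = 4782969/6103515625

P(X=0) = 4782969/6103515625 ≈ 0.08%


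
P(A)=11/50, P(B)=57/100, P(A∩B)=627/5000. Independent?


P(A)×P(B) = 627/5000
P(A∩B) = 627/5000
Equal ✓ → Independent

Yes, independent


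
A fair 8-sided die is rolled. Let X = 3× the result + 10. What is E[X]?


E[die] = (1+8)/2 = 9/2
E[X] = 3×9/2 + 10 = 47/2

E[X] = 47/2


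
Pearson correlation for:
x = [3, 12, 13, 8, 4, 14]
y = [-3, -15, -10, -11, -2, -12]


n=6, Σx=54, Σy=-53, Σxy=-583, Σx²=598, Σy²=603
r = (6×(-583) - 54×(-53))/√((6×598 - 54²)(6×603 - (-53)²))
= -636/√(672×809) = -636/√543648 ≈ -636/737.3249 ≈ -0.8626

r ≈ -0.8626


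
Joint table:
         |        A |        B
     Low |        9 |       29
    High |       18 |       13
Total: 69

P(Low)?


P(Low) = (9+29)/69 = 38/69

P(Low) = 38/69 ≈ 55.07%


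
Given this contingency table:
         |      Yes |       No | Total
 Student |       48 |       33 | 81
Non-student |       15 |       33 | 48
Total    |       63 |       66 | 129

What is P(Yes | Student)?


P(Yes | Student) = 48/(48+33) = 48/81 = 16/27

P(Yes|Student) = 16/27 ≈ 59.26%


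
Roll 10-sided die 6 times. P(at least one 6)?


P(no 6)^6 = (9/10)^6 = 531441/1000000
P(≥1) = 1 - 531441/1000000 = 468559/1000000

P = 468559/1000000 ≈ 46.86%


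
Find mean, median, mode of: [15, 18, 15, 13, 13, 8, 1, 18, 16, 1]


Sorted: [1, 1, 8, 13, 13, 15, 15, 16, 18, 18]
Mean = 118/10 = 59/5
Median = 14
Freq: {15: 2, 18: 2, 13: 2, 8: 1, 1: 2, 16: 1}
Mode: [1, 13, 15, 18]

Mean=59/5, Median=14, Mode=[1, 13, 15, 18]


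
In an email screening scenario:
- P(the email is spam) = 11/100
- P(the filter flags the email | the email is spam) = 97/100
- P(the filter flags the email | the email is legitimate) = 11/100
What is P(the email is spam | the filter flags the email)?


Using Bayes' theorem:
P(A|B) = P(B|A)·P(A) / P(B)

P(the filter flags the email) = 97/100 × 11/100 + 11/100 × 89/100
= 1067/10000 + 979/10000 = 1023/5000

P(the email is spam|the filter flags the email) = (1067/10000) / (1023/5000) = 97/186

P(the email is spam|the filter flags the email) = 97/186 ≈ 52.15%


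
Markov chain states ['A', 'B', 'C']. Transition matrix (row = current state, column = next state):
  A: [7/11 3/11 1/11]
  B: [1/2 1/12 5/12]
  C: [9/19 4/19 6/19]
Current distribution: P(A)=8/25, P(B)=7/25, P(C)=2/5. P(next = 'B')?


P(next=B) = Σᵢ P(now=i)×P(i→B)
= 8/25×3/11 + 7/25×1/12 + 2/5×4/19
= 24/275 + 7/300 + 8/95 = 2443/12540

P = 2443/12540 ≈ 0.1948


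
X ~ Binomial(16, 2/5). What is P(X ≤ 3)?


P(X ≤ 3) = Σ P(X=i) for i=0..3
P(X=0) = 43046721/152587890625
P(X=1) = 459165024/152587890625
P(X=2) = 459165024/30517578125
P(X=3) = 1428513408/30517578125
Sum = 1988120781/30517578125

P(X ≤ 3) = 1988120781/30517578125 ≈ 6.51%


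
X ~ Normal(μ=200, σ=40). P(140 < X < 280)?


z₁=(140-200)/40=-1.5, z₂=(280-200)/40=2.0
P = Φ(2.0) - Φ(-1.5) = 0.977250 - 0.066807 = 0.910443 ≈ 0.9104

P(140 < X < 280) ≈ 0.9104


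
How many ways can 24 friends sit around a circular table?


Circular arrangements of 24 distinct objects: fix one position to break rotational symmetry.
(n-1)! = 23! = 25852016738884976640000

25852016738884976640000


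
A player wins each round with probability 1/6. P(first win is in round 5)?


Geometric: P(X=5) = (1-p)^(k-1)×p = (5/6)^4×1/6 = 625/7776

P(X=5) = 625/7776 ≈ 8.04%


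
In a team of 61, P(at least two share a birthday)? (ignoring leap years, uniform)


P(all different) = Π(365-i)/365 for i=0..60
= 0.004911
P(match) = 1 - 0.004911 = 0.995089

P ≈ 0.9951 ≈ 99.51%


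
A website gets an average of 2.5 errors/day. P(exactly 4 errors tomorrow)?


Poisson(λ=2.5): P(X=4) = e^(-λ)×λ^k/k!
= e^(-2.5) × 2.5^4 / 4!
≈ 0.08208499862 × 39.0625 / 24 ≈ 0.133602

P(X=4) ≈ 0.133602 ≈ 13.36%


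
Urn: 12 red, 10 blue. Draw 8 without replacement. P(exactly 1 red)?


Hypergeometric: C(12,1)×C(10,7)/C(22,8)
= 12×120/319770 = 16/3553

P(X=1) = 16/3553 ≈ 0.45%


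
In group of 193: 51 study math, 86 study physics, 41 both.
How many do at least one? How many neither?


|A∪B| = 51+86-41 = 96
Neither = 193-96 = 97

At least one: 96; Neither: 97


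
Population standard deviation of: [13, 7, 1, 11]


Mean = 32/4 = 8
  (13-8)²=25
  (7-8)²=1
  (1-8)²=49
  (11-8)²=9
Σ(x-μ)² = 84
σ² = 84/4 = 21

σ = √(21) ≈ 4.5826


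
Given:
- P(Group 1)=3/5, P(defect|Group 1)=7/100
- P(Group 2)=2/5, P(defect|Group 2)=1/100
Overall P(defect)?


P(B) = Σ P(B|Aᵢ)×P(Aᵢ)
  7/100×3/5 = 21/500
  1/100×2/5 = 1/250
Sum = 23/500

P(defect) = 23/500 ≈ 4.60%


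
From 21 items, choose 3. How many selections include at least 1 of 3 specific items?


Complement: C(21,3) - C(18,3) = 1330 - 816 = 514

514


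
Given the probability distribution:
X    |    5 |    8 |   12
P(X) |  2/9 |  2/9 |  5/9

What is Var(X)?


E[X] = 86/9
E[X²] = 898/9
Var(X) = E[X²] - (E[X])² = 898/9 - 7396/81 = 686/81

Var(X) = 686/81 ≈ 8.4691


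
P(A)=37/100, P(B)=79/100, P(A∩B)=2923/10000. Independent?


P(A)×P(B) = 2923/10000
P(A∩B) = 2923/10000
Equal ✓ → Independent

Yes, independent


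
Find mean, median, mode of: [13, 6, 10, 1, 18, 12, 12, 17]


Sorted: [1, 6, 10, 12, 12, 13, 17, 18]
Mean = 89/8
Median = 12
Freq: {13: 1, 6: 1, 10: 1, 1: 1, 18: 1, 12: 2, 17: 1}
Mode: [12]

Mean=89/8, Median=12, Mode=12


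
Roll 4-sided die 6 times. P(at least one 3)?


P(no 3)^6 = (3/4)^6 = 729/4096
P(≥1) = 1 - 729/4096 = 3367/4096

P = 3367/4096 ≈ 82.20%


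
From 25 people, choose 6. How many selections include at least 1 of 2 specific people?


Complement: C(25,6) - C(23,6) = 177100 - 100947 = 76153

76153


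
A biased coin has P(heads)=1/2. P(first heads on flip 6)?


Geometric: P(X=6) = (1-p)^(k-1)×p = (1/2)^5×1/2 = 1/64

P(X=6) = 1/64 ≈ 1.56%


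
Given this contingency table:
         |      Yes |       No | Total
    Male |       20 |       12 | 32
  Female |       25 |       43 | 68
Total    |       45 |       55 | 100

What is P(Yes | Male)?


P(Yes | Male) = 20/(20+12) = 20/32 = 5/8

P(Yes|Male) = 5/8 ≈ 62.50%


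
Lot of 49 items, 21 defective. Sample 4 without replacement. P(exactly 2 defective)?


Hypergeometric: C(21,2)×C(28,2)/C(49,4)
= 210×378/211876 = 405/1081

P(X=2) = 405/1081 ≈ 37.47%


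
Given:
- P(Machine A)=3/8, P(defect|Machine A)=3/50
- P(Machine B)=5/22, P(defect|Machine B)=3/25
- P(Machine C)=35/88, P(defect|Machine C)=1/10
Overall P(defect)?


P(B) = Σ P(B|Aᵢ)×P(Aᵢ)
  3/50×3/8 = 9/400
  3/25×5/22 = 3/110
  1/10×35/88 = 7/176
Sum = 197/2200

P(defect) = 197/2200 ≈ 8.95%


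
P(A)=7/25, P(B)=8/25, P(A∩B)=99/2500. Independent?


P(A)×P(B) = 56/625
P(A∩B) = 99/2500
Not equal → NOT independent

No, not independent


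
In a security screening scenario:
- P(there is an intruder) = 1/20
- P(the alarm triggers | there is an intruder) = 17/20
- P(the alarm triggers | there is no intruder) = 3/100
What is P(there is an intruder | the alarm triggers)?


Using Bayes' theorem:
P(A|B) = P(B|A)·P(A) / P(B)

P(the alarm triggers) = 17/20 × 1/20 + 3/100 × 19/20
= 17/400 + 57/2000 = 71/1000

P(there is an intruder|the alarm triggers) = (17/400) / (71/1000) = 85/142

P(there is an intruder|the alarm triggers) = 85/142 ≈ 59.86%


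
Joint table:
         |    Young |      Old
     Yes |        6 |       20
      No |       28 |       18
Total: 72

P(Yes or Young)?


P(Yes∨Young) = P(Yes) + P(Young) - P(Yes∧Young)
= (26 + 34 - 6)/72 = 54/72 = 3/4

P = 3/4 ≈ 75.00%


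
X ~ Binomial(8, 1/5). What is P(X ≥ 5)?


P(X ≥ 5) = Σ P(X=i) for i=5..8
P(X=5) = 3584/390625
P(X=6) = 448/390625
P(X=7) = 32/390625
P(X=8) = 1/390625
Sum = 813/78125

P(X ≥ 5) = 813/78125 ≈ 1.04%


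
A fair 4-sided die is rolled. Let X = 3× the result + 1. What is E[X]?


E[die] = (1+4)/2 = 5/2
E[X] = 3×5/2 + 1 = 17/2

E[X] = 17/2


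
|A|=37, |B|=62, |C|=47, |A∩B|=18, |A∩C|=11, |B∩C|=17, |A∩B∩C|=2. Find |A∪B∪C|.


|A∪B∪C| = 37+62+47-18-11-17+2 = 102

|A∪B∪C| = 102


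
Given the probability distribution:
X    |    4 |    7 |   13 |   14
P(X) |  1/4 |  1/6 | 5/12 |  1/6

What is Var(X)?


E[X] = 119/12
E[X²] = 461/4
Var(X) = E[X²] - (E[X])² = 461/4 - 14161/144 = 2435/144

Var(X) = 2435/144 ≈ 16.9097


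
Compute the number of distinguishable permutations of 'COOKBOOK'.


Letters: 8, freq: {'C': 1, 'O': 4, 'K': 2, 'B': 1}
8!/(1!×4!×2!×1!) = 40320/48 = 840

840


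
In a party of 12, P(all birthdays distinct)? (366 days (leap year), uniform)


P(all different) = Π(366-i)/366 for i=0..11
= (366/366)×(365/366)×...×(355/366)
= 0.833396

P ≈ 0.8334 ≈ 83.34%


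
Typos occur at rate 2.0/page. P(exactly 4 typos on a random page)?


Poisson(λ=2.0): P(X=4) = e^(-λ)×λ^k/k!
= e^(-2.0) × 2.0^4 / 4!
≈ 0.1353352832 × 16 / 24 ≈ 0.090224

P(X=4) ≈ 0.090224 ≈ 9.02%


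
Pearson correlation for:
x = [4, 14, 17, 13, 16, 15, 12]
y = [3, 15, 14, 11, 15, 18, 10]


n=7, Σx=91, Σy=86, Σxy=1233, Σx²=1295, Σy²=1200
r = (7×1233 - 91×86)/√((7×1295 - 91²)(7×1200 - 86²))
= 805/√(784×1004) = 805/√787136 ≈ 805/887.2069 ≈ 0.9073

r ≈ 0.9073


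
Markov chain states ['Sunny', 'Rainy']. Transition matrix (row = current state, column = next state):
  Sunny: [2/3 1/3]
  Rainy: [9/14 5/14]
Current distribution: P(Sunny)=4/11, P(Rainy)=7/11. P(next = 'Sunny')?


P(next=Sunny) = Σᵢ P(now=i)×P(i→Sunny)
= 4/11×2/3 + 7/11×9/14
= 8/33 + 9/22 = 43/66

P = 43/66 ≈ 0.6515


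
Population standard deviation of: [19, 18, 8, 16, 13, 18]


Mean = 92/6 = 46/3
  (19-46/3)²=121/9
  (18-46/3)²=64/9
  (8-46/3)²=484/9
  (16-46/3)²=4/9
  (13-46/3)²=49/9
  (18-46/3)²=64/9
Σ(x-μ)² = 262/3
σ² = (262/3)/6 = 131/9

σ = √(131/9) ≈ 3.8152


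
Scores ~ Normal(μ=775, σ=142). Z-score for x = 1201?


z = (x - μ)/σ = (1201 - 775)/142 = 3.0

z = 3.0


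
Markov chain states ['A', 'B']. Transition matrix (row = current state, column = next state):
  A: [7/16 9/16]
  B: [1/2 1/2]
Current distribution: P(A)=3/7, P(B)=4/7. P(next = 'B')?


P(next=B) = Σᵢ P(now=i)×P(i→B)
= 3/7×9/16 + 4/7×1/2
= 27/112 + 2/7 = 59/112

P = 59/112 ≈ 0.5268


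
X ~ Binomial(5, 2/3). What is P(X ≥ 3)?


P(X ≥ 3) = Σ P(X=i) for i=3..5
P(X=3) = 80/243
P(X=4) = 80/243
P(X=5) = 32/243
Sum = 64/81

P(X ≥ 3) = 64/81 ≈ 79.01%


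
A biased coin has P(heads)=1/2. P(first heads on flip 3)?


Geometric: P(X=3) = (1-p)^(k-1)×p = (1/2)^2×1/2 = 1/8

P(X=3) = 1/8 ≈ 12.50%


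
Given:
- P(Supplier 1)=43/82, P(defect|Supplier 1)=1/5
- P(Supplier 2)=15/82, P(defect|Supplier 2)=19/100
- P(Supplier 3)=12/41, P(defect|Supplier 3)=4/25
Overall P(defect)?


P(B) = Σ P(B|Aᵢ)×P(Aᵢ)
  1/5×43/82 = 43/410
  19/100×15/82 = 57/1640
  4/25×12/41 = 48/1025
Sum = 1529/8200

P(defect) = 1529/8200 ≈ 18.65%


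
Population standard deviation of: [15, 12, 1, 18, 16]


Mean = 62/5
  (15-62/5)²=169/25
  (12-62/5)²=4/25
  (1-62/5)²=3249/25
  (18-62/5)²=784/25
  (16-62/5)²=324/25
Σ(x-μ)² = 906/5
σ² = (906/5)/5 = 906/25

σ = √(906/25) ≈ 6.0200


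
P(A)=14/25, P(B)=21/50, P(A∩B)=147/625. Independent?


P(A)×P(B) = 147/625
P(A∩B) = 147/625
Equal ✓ → Independent

Yes, independent


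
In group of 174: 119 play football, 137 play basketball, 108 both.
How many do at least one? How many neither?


|A∪B| = 119+137-108 = 148
Neither = 174-148 = 26

At least one: 148; Neither: 26


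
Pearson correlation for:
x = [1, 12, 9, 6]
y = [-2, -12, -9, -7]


n=4, Σx=28, Σy=-30, Σxy=-269, Σx²=262, Σy²=278
r = (4×(-269) - 28×(-30))/√((4×262 - 28²)(4×278 - (-30)²))
= -236/√(264×212) = -236/√55968 ≈ -236/236.5756 ≈ -0.9976

r ≈ -0.9976


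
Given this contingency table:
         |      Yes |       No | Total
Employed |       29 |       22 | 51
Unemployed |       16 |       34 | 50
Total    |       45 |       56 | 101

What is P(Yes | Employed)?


P(Yes | Employed) = 29/(29+22) = 29/51

P(Yes|Employed) = 29/51 ≈ 56.86%
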